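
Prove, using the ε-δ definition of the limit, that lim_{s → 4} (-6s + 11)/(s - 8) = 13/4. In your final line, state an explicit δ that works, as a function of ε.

δ = min(2, (8/37)ε)

Let ε > 0. We want δ > 0 with 0 < |s − 4| < δ ⇒ |(-6s + 11)/(s - 8) − (13/4)| < ε.
Combining over a common denominator, (-6s + 11)/(s - 8) − (13/4) = [(-6s + 11)·(-4) − (-13)·(s - 8)] / [(-4)·(s - 8)] = 37(s − 4) / ((-4)(s - 8)).
So |(-6s + 11)/(s - 8) − (13/4)| = 37|s − 4| / (4·|s − 8|).
Require δ ≤ 2, so |s − 8| ≥ |-4| − |s − 4| > 4 − 2 = 2.
Hence |(-6s + 11)/(s - 8) − (13/4)| < 37|s − 4|/(4·2) = (37/8)|s − 4|, which is < ε once |s − 4| < (8/37)ε.
Take δ = min(2, (8/37)ε). Then 0 < |s − 4| < δ forces both bounds, so |(-6s + 11)/(s - 8) − (13/4)| < ε.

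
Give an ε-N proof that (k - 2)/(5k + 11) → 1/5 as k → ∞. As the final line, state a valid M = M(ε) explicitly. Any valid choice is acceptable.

M = (21/25)/ε

Suppose ε > 0. For k ≥ 1, |(k - 2)/(5k + 11) − (1/5)| = |-21|/(5(5k + 11)) = 21/(5(5k + 11)).
Since 5k + 11 ≥ 5k for k ≥ 1, this is ≤ 21/(5·5k) = (21/25)/k.
So |(k - 2)/(5k + 11) − (1/5)| < ε whenever k > (21/25)/ε.
Take M = (21/25)/ε. If k > M then |(k - 2)/(5k + 11) − (1/5)| ≤ (21/25)/k < ε.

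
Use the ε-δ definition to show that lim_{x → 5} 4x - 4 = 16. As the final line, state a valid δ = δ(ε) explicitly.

δ = ε/4

Let ε > 0. We need δ > 0 so that 0 < |x − 5| < δ implies |(4x - 4) − 16| < ε.
|(4x - 4) − 16| = |4x - 20| = 4|x − 5|.
Thus it suffices that |x − 5| < ε/4.
Take δ = ε/4. If 0 < |x − 5| < δ then |(4x - 4) − 16| = 4|x − 5| < 4·(ε/4) = ε.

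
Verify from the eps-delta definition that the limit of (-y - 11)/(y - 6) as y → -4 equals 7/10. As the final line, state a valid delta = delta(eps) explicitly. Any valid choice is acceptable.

delta = min(5, (50/17)eps)

Let eps > 0. We want delta > 0 with 0 < |y + 4| < delta ⇒ |(-y - 11)/(y - 6) − (7/10)| < eps.
Combining over a common denominator, (-y - 11)/(y - 6) − (7/10) = [(-y - 11)·(-10) − (-7)·(y - 6)] / [(-10)·(y - 6)] = 17(y + 4) / ((-10)(y - 6)).
So |(-y - 11)/(y - 6) − (7/10)| = 17|y + 4| / (10·|y − 6|).
Restrict delta ≤ 5. Then |y + 4| < 5 gives |y − 6| = |(y + 4) + (-10)| ≥ 10 − 5 = 5.
Hence |(-y - 11)/(y - 6) − (7/10)| < 17|y + 4|/(10·5) = (17/50)|y + 4|, which is < eps once |y + 4| < (50/17)eps.
Take delta = min(5, (50/17)eps). Then 0 < |y + 4| < delta forces both bounds, so |(-y - 11)/(y - 6) − (7/10)| < eps.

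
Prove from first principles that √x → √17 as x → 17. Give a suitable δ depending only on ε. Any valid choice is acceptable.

Let ε > 0. We want δ > 0 such that 0 < |x − 17| < δ implies |√x − √17| < ε.
Rationalise: √x − √17 = (x − 17)/(√x + √17), so |√x − √17| = |x − 17|/(√x + √17).
Restrict δ ≤ 17 so that |x − 17| < 17 forces x > 0, and then √x + √17 > √17.
Hence |√x − √17| < |x − 17|/√17, which is < ε once |x − 17| < √17·ε.
Take δ = min(17, √17·ε). If 0 < |x − 17| < δ then x > 0 and |√x − √17| < |x − 17|/√17 < ε.

δ = min(17, √17·ε)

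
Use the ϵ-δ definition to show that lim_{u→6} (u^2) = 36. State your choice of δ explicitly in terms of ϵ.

δ = min(1, ϵ/13)

Let ϵ > 0 be given. We seek δ > 0 with 0 < |u − 6| < δ ⇒ |u^2 − 36| < ϵ.
Factor: u^2 − 36 = (u − 6)(u + 6), so |u^2 − 36| = |u − 6|·|u + 6|.
Restrict δ ≤ 1. Then |u − 6| < 1 gives |u| < 7, so by the triangle inequality |u + 6| ≤ 7 + 6 = 13.
Hence |u^2 − 36| ≤ 13|u − 6|, which is < ϵ once |u − 6| < ϵ/13.
Take δ = min(1, ϵ/13). If 0 < |u − 6| < δ then both bounds hold and |u^2 − 36| ≤ 13|u − 6| < 13·(ϵ/13) = ϵ.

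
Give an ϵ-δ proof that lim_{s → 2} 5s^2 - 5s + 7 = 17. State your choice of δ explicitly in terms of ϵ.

Fix ϵ > 0. We want δ > 0 such that 0 < |s − 2| < δ implies |(5s^2 - 5s + 7) − 17| < ϵ.
(5s^2 - 5s + 7) − 17 = 5s^2 - 5s - 10 = (s − 2)(5s + 5).
So |(5s^2 - 5s + 7) − 17| = |s − 2|·|5s + 5|.
Require δ ≤ 2. Then |s − 2| < 2 gives |s| < 4, and by the triangle inequality |5s + 5| ≤ 5·4 + 5 = 25.
Hence |(5s^2 - 5s + 7) − 17| ≤ 25|s − 2| < ϵ provided |s − 2| < ϵ/25.
Choosing δ = min(2, ϵ/25) ensures both conditions, hence |(5s^2 - 5s + 7) − 17| < ϵ.

δ = min(2, ϵ/25)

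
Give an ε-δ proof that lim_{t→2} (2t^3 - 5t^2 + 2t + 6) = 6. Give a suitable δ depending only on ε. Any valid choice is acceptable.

Fix ε > 0. We want δ > 0 such that 0 < |t − 2| < δ implies |(2t^3 - 5t^2 + 2t + 6) − 6| < ε.
(2t^3 - 5t^2 + 2t + 6) − 6 = 2t^3 - 5t^2 + 2t = (t − 2)(2t^2 - t).
So |(2t^3 - 5t^2 + 2t + 6) − 6| = |t − 2|·|2t^2 - t|.
Assume first that |t − 2| < 1, so |t| < 3. Then |2t^2 - t| ≤ 2·3^2 + 3 = 21.
Hence |(2t^3 - 5t^2 + 2t + 6) − 6| ≤ 21|t − 2| < ε provided |t − 2| < ε/21.
Take δ = min(1, ε/21). Then 0 < |t − 2| < δ gives both |t − 2| < 1 and |t − 2| < ε/21, so |(2t^3 - 5t^2 + 2t + 6) − 6| < ε.

δ = min(1, ε/21)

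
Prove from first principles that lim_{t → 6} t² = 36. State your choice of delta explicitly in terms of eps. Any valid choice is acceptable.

Fix eps > 0. We seek delta > 0 with 0 < |t − 6| < delta ⇒ |t² − 36| < eps.
Factor: t² − 36 = (t − 6)(t + 6), so |t² − 36| = |t − 6|·|t + 6|.
Impose delta ≤ 1 so that |t| < 7; then |t + 6| ≤ 13.
Hence |t² − 36| ≤ 13|t − 6|, which is < eps once |t − 6| < eps/13.
Take delta = min(1, eps/13). If 0 < |t − 6| < delta then both bounds hold and |t² − 36| ≤ 13|t − 6| < 13·(eps/13) = eps.

delta = min(1, eps/13)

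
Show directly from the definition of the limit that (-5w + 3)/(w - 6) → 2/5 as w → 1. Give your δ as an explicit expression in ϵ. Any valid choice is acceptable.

Fix ϵ > 0. We want δ > 0 with 0 < |w − 1| < δ ⇒ |(-5w + 3)/(w - 6) − (2/5)| < ϵ.
Combining over a common denominator, (-5w + 3)/(w - 6) − (2/5) = [(-5w + 3)·(-5) − (-2)·(w - 6)] / [(-5)·(w - 6)] = 27(w − 1) / ((-5)(w - 6)).
So |(-5w + 3)/(w - 6) − (2/5)| = 27|w − 1| / (5·|w − 6|).
Require δ ≤ 5/2, so |w − 6| ≥ |-5| − |w − 1| > 5 − 5/2 = 5/2.
Hence |(-5w + 3)/(w - 6) − (2/5)| < 27|w − 1|/(5·(5/2)) = (54/25)|w − 1|, which is < ϵ once |w − 1| < (25/54)ϵ.
Take δ = min(5/2, (25/54)ϵ). Then 0 < |w − 1| < δ forces both bounds, so |(-5w + 3)/(w - 6) − (2/5)| < ϵ.

δ = min(5/2, (25/54)ϵ)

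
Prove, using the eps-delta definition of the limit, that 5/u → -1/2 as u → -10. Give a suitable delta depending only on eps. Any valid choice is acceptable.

Let eps > 0 be given. We seek delta > 0 such that 0 < |u + 10| < delta implies |5/u + 1/2| < eps.
|5/u + 1/2| = 5·|-10 − u|/(10·|u|) = 5|u + 10|/(10|u|).
Require delta ≤ 5 so that |u| > 10 − 5 = 5, hence 10|u| > 50.
Then |5/u + 1/2| < 5|u + 10|/50, which is < eps when |u + 10| < 10eps.
Take delta = min(5, 10eps). Then 0 < |u + 10| < delta gives both |u + 10| < 5 and |u + 10| < 10eps, so |5/u + 1/2| < eps.

delta = min(5, 10eps)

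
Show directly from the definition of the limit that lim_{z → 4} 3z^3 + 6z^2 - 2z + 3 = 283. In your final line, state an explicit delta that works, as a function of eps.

Fix eps > 0. We want delta > 0 such that 0 < |z − 4| < delta implies |(3z^3 + 6z^2 - 2z + 3) − 283| < eps.
(3z^3 + 6z^2 - 2z + 3) − 283 = 3z^3 + 6z^2 - 2z - 280 = (z − 4)(3z^2 + 18z + 70).
So |(3z^3 + 6z^2 - 2z + 3) − 283| = |z − 4|·|3z^2 + 18z + 70|.
Require delta ≤ 2. Then |z − 4| < 2 gives |z| < 6, and by the triangle inequality |3z^2 + 18z + 70| ≤ 3·6^2 + 18·6 + 70 = 286.
Hence |(3z^3 + 6z^2 - 2z + 3) − 283| ≤ 286|z − 4| < eps provided |z − 4| < eps/286.
Take delta = min(2, eps/286). Then 0 < |z − 4| < delta gives both |z − 4| < 2 and |z − 4| < eps/286, so |(3z^3 + 6z^2 - 2z + 3) − 283| < eps.

delta = min(2, eps/286)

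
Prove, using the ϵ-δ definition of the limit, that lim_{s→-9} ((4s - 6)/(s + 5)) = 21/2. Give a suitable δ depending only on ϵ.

δ = min(2, (4/13)ϵ)

Fix ϵ > 0. We want δ > 0 with 0 < |s + 9| < δ ⇒ |(4s - 6)/(s + 5) − (21/2)| < ϵ.
Combining over a common denominator, (4s - 6)/(s + 5) − (21/2) = [(4s - 6)·(-4) − (-42)·(s + 5)] / [(-4)·(s + 5)] = 26(s + 9) / ((-4)(s + 5)).
So |(4s - 6)/(s + 5) − (21/2)| = 26|s + 9| / (4·|s + 5|).
Restrict δ ≤ 2. Then |s + 9| < 2 gives |s + 5| = |(s + 9) + (-4)| ≥ 4 − 2 = 2.
Hence |(4s - 6)/(s + 5) − (21/2)| < 26|s + 9|/(4·2) = (13/4)|s + 9|, which is < ϵ once |s + 9| < (4/13)ϵ.
Take δ = min(2, (4/13)ϵ). Then 0 < |s + 9| < δ forces both bounds, so |(4s - 6)/(s + 5) − (21/2)| < ϵ.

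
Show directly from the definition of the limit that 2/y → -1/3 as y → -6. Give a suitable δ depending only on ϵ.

δ = min(3, 9ϵ)

Let ϵ > 0 be given. We seek δ > 0 such that 0 < |y + 6| < δ implies |2/y + 1/3| < ϵ.
|2/y + 1/3| = 2·|-6 − y|/(6·|y|) = 2|y + 6|/(6|y|).
Require δ ≤ 3 so that |y| > 6 − 3 = 3, hence 6|y| > 18.
Then |2/y + 1/3| < 2|y + 6|/18, which is < ϵ when |y + 6| < 9ϵ.
Take δ = min(3, 9ϵ). Then 0 < |y + 6| < δ gives both |y + 6| < 3 and |y + 6| < 9ϵ, so |2/y + 1/3| < ϵ.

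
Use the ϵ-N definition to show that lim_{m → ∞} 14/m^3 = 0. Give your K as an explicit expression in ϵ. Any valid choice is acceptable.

K = (14/ϵ)^{1/3}

Fix ϵ > 0. For m ≥ 1, |14/m^3 − 0| = 14/m^3.
14/m^3 < ϵ ⇔ m^3 > 14/ϵ ⇔ m > (14/ϵ)^{1/3}.
Take K = (14/ϵ)^{1/3}. Then m > K implies 14/m^3 < ϵ.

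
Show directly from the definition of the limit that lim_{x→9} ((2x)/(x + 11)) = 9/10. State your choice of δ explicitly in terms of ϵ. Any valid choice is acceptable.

Fix ϵ > 0. We want δ > 0 with 0 < |x − 9| < δ ⇒ |(2x)/(x + 11) − (9/10)| < ϵ.
Combining over a common denominator, (2x)/(x + 11) − (9/10) = [(2x)·20 − 18·(x + 11)] / [20·(x + 11)] = 22(x − 9) / (20(x + 11)).
So |(2x)/(x + 11) − (9/10)| = 22|x − 9| / (20·|x + 11|).
Restrict δ ≤ 10. Then |x − 9| < 10 gives |x + 11| = |(x − 9) + 20| ≥ 20 − 10 = 10.
Hence |(2x)/(x + 11) − (9/10)| < 22|x − 9|/(20·10) = (11/100)|x − 9|, which is < ϵ once |x − 9| < (100/11)ϵ.
Take δ = min(10, (100/11)ϵ). Then 0 < |x − 9| < δ forces both bounds, so |(2x)/(x + 11) − (9/10)| < ϵ.

δ = min(10, (100/11)ϵ)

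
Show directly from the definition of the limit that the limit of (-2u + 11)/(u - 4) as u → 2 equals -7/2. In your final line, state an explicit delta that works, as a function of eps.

delta = min(1, (2/3)eps)

Suppose eps > 0. We want delta > 0 with 0 < |u − 2| < delta ⇒ |(-2u + 11)/(u - 4) + 7/2| < eps.
Combining over a common denominator, (-2u + 11)/(u - 4) + 7/2 = [(-2u + 11)·(-2) − 7·(u - 4)] / [(-2)·(u - 4)] = -3(u − 2) / ((-2)(u - 4)).
So |(-2u + 11)/(u - 4) + 7/2| = 3|u − 2| / (2·|u − 4|).
Restrict delta ≤ 1. Then |u − 2| < 1 gives |u − 4| = |(u − 2) + (-2)| ≥ 2 − 1 = 1.
Hence |(-2u + 11)/(u - 4) + 7/2| < 3|u − 2|/(2·1) = (3/2)|u − 2|, which is < eps once |u − 2| < (2/3)eps.
Take delta = min(1, (2/3)eps). Then 0 < |u − 2| < delta forces both bounds, so |(-2u + 11)/(u - 4) + 7/2| < eps.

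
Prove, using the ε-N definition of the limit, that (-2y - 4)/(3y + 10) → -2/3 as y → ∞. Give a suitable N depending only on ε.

Let ε > 0. We seek N > 0 such that y > N implies |(-2y - 4)/(3y + 10) + 2/3| < ε.
(-2y - 4)/(3y + 10) + 2/3 = (3(-2y - 4) − (-2)(3y + 10)) / (3(3y + 10)) = 8/(3(3y + 10)).
For y > 0 we have 3y + 10 > 3y, so |(-2y - 4)/(3y + 10) + 2/3| = 8/(3(3y + 10)) < 8/(3·3y) = (8/9)/y.
Thus |(-2y - 4)/(3y + 10) + 2/3| < ε whenever y > (8/9)/ε.
Take N = (8/9)/ε. If y > N then |(-2y - 4)/(3y + 10) + 2/3| < (8/9)/y < ε.

N = (8/9)/ε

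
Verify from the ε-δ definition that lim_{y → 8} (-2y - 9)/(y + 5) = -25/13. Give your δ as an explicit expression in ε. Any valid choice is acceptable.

δ = min(13/2, (169/2)ε)

Fix ε > 0. We want δ > 0 with 0 < |y − 8| < δ ⇒ |(-2y - 9)/(y + 5) + 25/13| < ε.
Combining over a common denominator, (-2y - 9)/(y + 5) + 25/13 = [(-2y - 9)·13 − (-25)·(y + 5)] / [13·(y + 5)] = -1(y − 8) / (13(y + 5)).
So |(-2y - 9)/(y + 5) + 25/13| = |y − 8| / (13·|y + 5|).
Require δ ≤ 13/2, so |y + 5| ≥ |13| − |y − 8| > 13 − 13/2 = 13/2.
Hence |(-2y - 9)/(y + 5) + 25/13| < |y − 8|/(13·(13/2)) = (2/169)|y − 8|, which is < ε once |y − 8| < (169/2)ε.
Take δ = min(13/2, (169/2)ε). Then 0 < |y − 8| < δ forces both bounds, so |(-2y - 9)/(y + 5) + 25/13| < ε.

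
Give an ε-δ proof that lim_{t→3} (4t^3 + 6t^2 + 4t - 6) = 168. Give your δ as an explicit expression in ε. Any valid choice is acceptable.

Let ε > 0. We want δ > 0 such that 0 < |t − 3| < δ implies |(4t^3 + 6t^2 + 4t - 6) − 168| < ε.
(4t^3 + 6t^2 + 4t - 6) − 168 = 4t^3 + 6t^2 + 4t - 174 = (t − 3)(4t^2 + 18t + 58).
So |(4t^3 + 6t^2 + 4t - 6) − 168| = |t − 3|·|4t^2 + 18t + 58|.
Assume first that |t − 3| < 2, so |t| < 5. Then |4t^2 + 18t + 58| ≤ 4·5^2 + 18·5 + 58 = 248.
Hence |(4t^3 + 6t^2 + 4t - 6) − 168| ≤ 248|t − 3| < ε provided |t − 3| < ε/248.
Take δ = min(2, ε/248). Then 0 < |t − 3| < δ gives both |t − 3| < 2 and |t − 3| < ε/248, so |(4t^3 + 6t^2 + 4t - 6) − 168| < ε.

δ = min(2, ε/248)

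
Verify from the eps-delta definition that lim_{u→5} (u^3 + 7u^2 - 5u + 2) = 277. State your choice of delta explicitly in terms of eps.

delta = min(2, eps/188)

Suppose eps > 0. We want delta > 0 such that 0 < |u − 5| < delta implies |(u^3 + 7u^2 - 5u + 2) − 277| < eps.
(u^3 + 7u^2 - 5u + 2) − 277 = u^3 + 7u^2 - 5u - 275 = (u − 5)(u^2 + 12u + 55).
So |(u^3 + 7u^2 - 5u + 2) − 277| = |u − 5|·|u^2 + 12u + 55|.
Assume first that |u − 5| < 2, so |u| < 7. Then |u^2 + 12u + 55| ≤ 7^2 + 12·7 + 55 = 188.
Hence |(u^3 + 7u^2 - 5u + 2) − 277| ≤ 188|u − 5| < eps provided |u − 5| < eps/188.
Choosing delta = min(2, eps/188) ensures both conditions, hence |(u^3 + 7u^2 - 5u + 2) − 277| < eps.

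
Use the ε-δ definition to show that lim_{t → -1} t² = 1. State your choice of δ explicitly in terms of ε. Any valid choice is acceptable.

Fix ε > 0. We seek δ > 0 with 0 < |t + 1| < δ ⇒ |t² − 1| < ε.
Factor: t² − 1 = (t + 1)(t - 1), so |t² − 1| = |t + 1|·|t - 1|.
Restrict δ ≤ 1. Then |t + 1| < 1 gives |t| < 2, so by the triangle inequality |t - 1| ≤ 2 + 1 = 3.
Hence |t² − 1| ≤ 3|t + 1|, which is < ε once |t + 1| < ε/3.
Take δ = min(1, ε/3). If 0 < |t + 1| < δ then both bounds hold and |t² − 1| ≤ 3|t + 1| < 3·(ε/3) = ε.

δ = min(1, ε/3)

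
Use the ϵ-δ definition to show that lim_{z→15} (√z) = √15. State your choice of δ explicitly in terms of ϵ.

Let ϵ > 0. We want δ > 0 such that 0 < |z − 15| < δ implies |√z − √15| < ϵ.
Rationalise: √z − √15 = (z − 15)/(√z + √15), so |√z − √15| = |z − 15|/(√z + √15).
Restrict δ ≤ 15 so that |z − 15| < 15 forces z > 0, and then √z + √15 > √15.
Hence |√z − √15| < |z − 15|/√15, which is < ϵ once |z − 15| < √15·ϵ.
Take δ = min(15, √15·ϵ). If 0 < |z − 15| < δ then z > 0 and |√z − √15| < |z − 15|/√15 < ϵ.

δ = min(15, √15·ϵ)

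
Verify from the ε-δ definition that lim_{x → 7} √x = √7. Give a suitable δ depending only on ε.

δ = min(7, √7·ε)

Suppose ε > 0. We want δ > 0 such that 0 < |x − 7| < δ implies |√x − √7| < ε.
Rationalise: √x − √7 = (x − 7)/(√x + √7), so |√x − √7| = |x − 7|/(√x + √7).
Restrict δ ≤ 7 so that |x − 7| < 7 forces x > 0, and then √x + √7 > √7.
Hence |√x − √7| < |x − 7|/√7, which is < ε once |x − 7| < √7·ε.
Take δ = min(7, √7·ε). If 0 < |x − 7| < δ then x > 0 and |√x − √7| < |x − 7|/√7 < ε.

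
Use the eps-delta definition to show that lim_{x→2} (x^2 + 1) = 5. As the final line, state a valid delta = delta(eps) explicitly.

Suppose eps > 0. We want delta > 0 such that 0 < |x − 2| < delta implies |(x^2 + 1) − 5| < eps.
(x^2 + 1) − 5 = x^2 - 4 = (x − 2)(x + 2).
So |(x^2 + 1) − 5| = |x − 2|·|x + 2|.
Assume first that |x − 2| < 1, so |x| < 3. Then |x + 2| ≤ 3 + 2 = 5.
Hence |(x^2 + 1) − 5| ≤ 5|x − 2| < eps provided |x − 2| < eps/5.
Take delta = min(1, eps/5). Then 0 < |x − 2| < delta gives both |x − 2| < 1 and |x − 2| < eps/5, so |(x^2 + 1) − 5| < eps.

delta = min(1, eps/5)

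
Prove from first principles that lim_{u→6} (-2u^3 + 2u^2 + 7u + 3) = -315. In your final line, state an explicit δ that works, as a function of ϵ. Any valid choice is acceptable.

Let ϵ > 0 be given. We want δ > 0 such that 0 < |u − 6| < δ implies |(-2u^3 + 2u^2 + 7u + 3) + 315| < ϵ.
(-2u^3 + 2u^2 + 7u + 3) + 315 = -2u^3 + 2u^2 + 7u + 318 = (u − 6)(-2u^2 - 10u - 53).
So |(-2u^3 + 2u^2 + 7u + 3) + 315| = |u − 6|·|-2u^2 - 10u - 53|.
Assume first that |u − 6| < 2, so |u| < 8. Then |-2u^2 - 10u - 53| ≤ 2·8^2 + 10·8 + 53 = 261.
Hence |(-2u^3 + 2u^2 + 7u + 3) + 315| ≤ 261|u − 6| < ϵ provided |u − 6| < ϵ/261.
Take δ = min(2, ϵ/261). Then 0 < |u − 6| < δ gives both |u − 6| < 2 and |u − 6| < ϵ/261, so |(-2u^3 + 2u^2 + 7u + 3) + 315| < ϵ.

δ = min(2, ϵ/261)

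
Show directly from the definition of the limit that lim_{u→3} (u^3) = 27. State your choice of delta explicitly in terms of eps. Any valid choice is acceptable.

delta = min(2, eps/49)

Suppose eps > 0. We seek delta > 0 with 0 < |u − 3| < delta ⇒ |u^3 − 27| < eps.
Factor: u^3 − 27 = (u − 3)(u^2 + 3u + 9), so |u^3 − 27| = |u − 3|·|u^2 + 3u + 9|.
Restrict delta ≤ 2. Then |u − 3| < 2 gives |u| < 5, so by the triangle inequality |u^2 + 3u + 9| ≤ 5^2 + 3·5 + 9 = 49.
Hence |u^3 − 27| ≤ 49|u − 3|, which is < eps once |u − 3| < eps/49.
Take delta = min(2, eps/49). If 0 < |u − 3| < delta then both bounds hold and |u^3 − 27| ≤ 49|u − 3| < 49·(eps/49) = eps.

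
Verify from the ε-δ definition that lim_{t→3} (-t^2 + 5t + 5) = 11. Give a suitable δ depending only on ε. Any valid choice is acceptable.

δ = min(1, ε/6)

Fix ε > 0. We want δ > 0 such that 0 < |t − 3| < δ implies |(-t^2 + 5t + 5) − 11| < ε.
(-t^2 + 5t + 5) − 11 = -t^2 + 5t - 6 = (t − 3)(-t + 2).
So |(-t^2 + 5t + 5) − 11| = |t − 3|·|-t + 2|.
Require δ ≤ 1. Then |t − 3| < 1 gives |t| < 4, and by the triangle inequality |-t + 2| ≤ 4 + 2 = 6.
Hence |(-t^2 + 5t + 5) − 11| ≤ 6|t − 3| < ε provided |t − 3| < ε/6.
Choosing δ = min(1, ε/6) ensures both conditions, hence |(-t^2 + 5t + 5) − 11| < ε.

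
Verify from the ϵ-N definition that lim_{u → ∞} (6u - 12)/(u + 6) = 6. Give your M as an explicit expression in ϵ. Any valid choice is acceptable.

M = 48/ϵ

Let ϵ > 0. We seek M > 0 such that u > M implies |(6u - 12)/(u + 6) − 6| < ϵ.
(6u - 12)/(u + 6) − 6 = ((6u - 12) − 6(u + 6)) / ((u + 6)) = -48/((u + 6)).
For u > 0 we have u + 6 > u, so |(6u - 12)/(u + 6) − 6| = 48/((u + 6)) < 48/(u) = 48/u.
Thus |(6u - 12)/(u + 6) − 6| < ϵ whenever u > 48/ϵ.
Take M = 48/ϵ. If u > M then |(6u - 12)/(u + 6) − 6| < 48/u < ϵ.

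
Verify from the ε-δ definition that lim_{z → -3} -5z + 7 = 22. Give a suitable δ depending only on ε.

Suppose ε > 0. We need δ > 0 so that 0 < |z + 3| < δ implies |(-5z + 7) − 22| < ε.
|(-5z + 7) − 22| = |-5z - 15| = 5|z + 3|.
So 5|z + 3| < ε exactly when |z + 3| < ε/5.
Choosing δ = ε/5 gives |(-5z + 7) − 22| = 5|z + 3| < ε whenever |z + 3| < δ.

δ = ε/5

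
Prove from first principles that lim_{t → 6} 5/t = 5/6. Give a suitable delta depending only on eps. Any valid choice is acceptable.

Fix eps > 0. We seek delta > 0 such that 0 < |t − 6| < delta implies |5/t − (5/6)| < eps.
|5/t − (5/6)| = 5·|6 − t|/(6·|t|) = 5|t − 6|/(6|t|).
Require delta ≤ 3 so that |t| > 6 − 3 = 3, hence 6|t| > 18.
Then |5/t − (5/6)| < 5|t − 6|/18, which is < eps when |t − 6| < (18/5)eps.
Take delta = min(3, (18/5)eps). Then 0 < |t − 6| < delta gives both |t − 6| < 3 and |t − 6| < (18/5)eps, so |5/t − (5/6)| < eps.

delta = min(3, (18/5)eps)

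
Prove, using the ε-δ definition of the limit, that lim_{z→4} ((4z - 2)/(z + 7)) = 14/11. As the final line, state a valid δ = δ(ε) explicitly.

Fix ε > 0. We want δ > 0 with 0 < |z − 4| < δ ⇒ |(4z - 2)/(z + 7) − (14/11)| < ε.
Combining over a common denominator, (4z - 2)/(z + 7) − (14/11) = [(4z - 2)·11 − 14·(z + 7)] / [11·(z + 7)] = 30(z − 4) / (11(z + 7)).
So |(4z - 2)/(z + 7) − (14/11)| = 30|z − 4| / (11·|z + 7|).
Require δ ≤ 11/2, so |z + 7| ≥ |11| − |z − 4| > 11 − 11/2 = 11/2.
Hence |(4z - 2)/(z + 7) − (14/11)| < 30|z − 4|/(11·(11/2)) = (60/121)|z − 4|, which is < ε once |z − 4| < (121/60)ε.
Take δ = min(11/2, (121/60)ε). Then 0 < |z − 4| < δ forces both bounds, so |(4z - 2)/(z + 7) − (14/11)| < ε.

δ = min(11/2, (121/60)ε)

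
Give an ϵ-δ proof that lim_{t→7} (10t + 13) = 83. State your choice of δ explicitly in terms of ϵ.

δ = ϵ/10

Let ϵ > 0 be given. We need δ > 0 so that 0 < |t − 7| < δ implies |(10t + 13) − 83| < ϵ.
Since (10t + 13) − 83 = 10(t − 7), we have |(10t + 13) − 83| = 10|t − 7|.
Thus it suffices that |t − 7| < ϵ/10.
Choosing δ = ϵ/10 gives |(10t + 13) − 83| = 10|t − 7| < ϵ whenever |t − 7| < δ.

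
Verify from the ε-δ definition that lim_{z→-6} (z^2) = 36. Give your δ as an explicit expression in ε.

δ = min(1, ε/13)

Suppose ε > 0. We seek δ > 0 with 0 < |z + 6| < δ ⇒ |z^2 − 36| < ε.
Factor: z^2 − 36 = (z + 6)(z - 6), so |z^2 − 36| = |z + 6|·|z - 6|.
Impose δ ≤ 1 so that |z| < 7; then |z - 6| ≤ 13.
Hence |z^2 − 36| ≤ 13|z + 6|, which is < ε once |z + 6| < ε/13.
Take δ = min(1, ε/13). If 0 < |z + 6| < δ then both bounds hold and |z^2 − 36| ≤ 13|z + 6| < 13·(ε/13) = ε.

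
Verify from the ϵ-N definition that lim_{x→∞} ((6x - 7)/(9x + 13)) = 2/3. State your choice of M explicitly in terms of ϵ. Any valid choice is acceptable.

Let ϵ > 0. We seek M > 0 such that x > M implies |(6x - 7)/(9x + 13) − (2/3)| < ϵ.
(6x - 7)/(9x + 13) − (2/3) = (9(6x - 7) − 6(9x + 13)) / (9(9x + 13)) = -141/(9(9x + 13)).
For x > 0 we have 9x + 13 > 9x, so |(6x - 7)/(9x + 13) − (2/3)| = 141/(9(9x + 13)) < 141/(9·9x) = (47/27)/x.
Thus |(6x - 7)/(9x + 13) − (2/3)| < ϵ whenever x > (47/27)/ϵ.
Take M = (47/27)/ϵ. If x > M then |(6x - 7)/(9x + 13) − (2/3)| < (47/27)/x < ϵ.

M = (47/27)/ϵ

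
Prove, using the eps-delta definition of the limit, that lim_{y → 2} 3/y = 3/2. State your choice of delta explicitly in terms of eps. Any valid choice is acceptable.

delta = min(1, (2/3)eps)

Let eps > 0. We seek delta > 0 such that 0 < |y − 2| < delta implies |3/y − (3/2)| < eps.
|3/y − (3/2)| = 3·|2 − y|/(2·|y|) = 3|y − 2|/(2|y|).
Restrict delta ≤ 1. Then |y − 2| < 1 gives |y| > 1, so 2|y| > 2.
Then |3/y − (3/2)| < 3|y − 2|/2, which is < eps when |y − 2| < (2/3)eps.
Take delta = min(1, (2/3)eps). Then 0 < |y − 2| < delta gives both |y − 2| < 1 and |y − 2| < (2/3)eps, so |3/y − (3/2)| < eps.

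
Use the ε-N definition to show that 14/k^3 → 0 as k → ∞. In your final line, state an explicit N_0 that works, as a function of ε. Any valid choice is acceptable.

Let ε > 0 be given. For k ≥ 1, |14/k^3 − 0| = 14/k^3.
14/k^3 < ε ⇔ k^3 > 14/ε ⇔ k > (14/ε)^{1/3}.
Take N_0 = (14/ε)^{1/3}. Then k > N_0 implies 14/k^3 < ε.

N_0 = (14/ε)^{1/3}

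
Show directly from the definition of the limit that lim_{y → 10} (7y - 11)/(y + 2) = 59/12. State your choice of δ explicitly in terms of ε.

Let ε > 0 be given. We want δ > 0 with 0 < |y − 10| < δ ⇒ |(7y - 11)/(y + 2) − (59/12)| < ε.
Combining over a common denominator, (7y - 11)/(y + 2) − (59/12) = [(7y - 11)·12 − 59·(y + 2)] / [12·(y + 2)] = 25(y − 10) / (12(y + 2)).
So |(7y - 11)/(y + 2) − (59/12)| = 25|y − 10| / (12·|y + 2|).
Restrict δ ≤ 6. Then |y − 10| < 6 gives |y + 2| = |(y − 10) + 12| ≥ 12 − 6 = 6.
Hence |(7y - 11)/(y + 2) − (59/12)| < 25|y − 10|/(12·6) = (25/72)|y − 10|, which is < ε once |y − 10| < (72/25)ε.
Take δ = min(6, (72/25)ε). Then 0 < |y − 10| < δ forces both bounds, so |(7y - 11)/(y + 2) − (59/12)| < ε.

δ = min(6, (72/25)ε)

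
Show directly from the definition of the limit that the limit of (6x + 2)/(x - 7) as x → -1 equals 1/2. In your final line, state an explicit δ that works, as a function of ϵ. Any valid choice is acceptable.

Let ϵ > 0 be given. We want δ > 0 with 0 < |x + 1| < δ ⇒ |(6x + 2)/(x - 7) − (1/2)| < ϵ.
Combining over a common denominator, (6x + 2)/(x - 7) − (1/2) = [(6x + 2)·(-8) − (-4)·(x - 7)] / [(-8)·(x - 7)] = -44(x + 1) / ((-8)(x - 7)).
So |(6x + 2)/(x - 7) − (1/2)| = 44|x + 1| / (8·|x − 7|).
Require δ ≤ 4, so |x − 7| ≥ |-8| − |x + 1| > 8 − 4 = 4.
Hence |(6x + 2)/(x - 7) − (1/2)| < 44|x + 1|/(8·4) = (11/8)|x + 1|, which is < ϵ once |x + 1| < (8/11)ϵ.
Take δ = min(4, (8/11)ϵ). Then 0 < |x + 1| < δ forces both bounds, so |(6x + 2)/(x - 7) − (1/2)| < ϵ.

δ = min(4, (8/11)ϵ)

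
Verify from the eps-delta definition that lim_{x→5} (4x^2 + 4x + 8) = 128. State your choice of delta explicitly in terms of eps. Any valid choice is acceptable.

Fix eps > 0. We want delta > 0 such that 0 < |x − 5| < delta implies |(4x^2 + 4x + 8) − 128| < eps.
(4x^2 + 4x + 8) − 128 = 4x^2 + 4x - 120 = (x − 5)(4x + 24).
So |(4x^2 + 4x + 8) − 128| = |x − 5|·|4x + 24|.
Assume first that |x − 5| < 1, so |x| < 6. Then |4x + 24| ≤ 4·6 + 24 = 48.
Hence |(4x^2 + 4x + 8) − 128| ≤ 48|x − 5| < eps provided |x − 5| < eps/48.
Take delta = min(1, eps/48). Then 0 < |x − 5| < delta gives both |x − 5| < 1 and |x − 5| < eps/48, so |(4x^2 + 4x + 8) − 128| < eps.

delta = min(1, eps/48)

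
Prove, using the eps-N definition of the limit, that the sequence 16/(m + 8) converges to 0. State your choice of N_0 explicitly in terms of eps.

N_0 = 16/eps

Fix eps > 0. For m ≥ 1, |16/(m + 8) − 0| = 16/(m + 8) ≤ 16/m.
We need 16/m < eps, i.e. m > 16/eps.
Take N_0 = 16/eps. If m > N_0 then |16/(m + 8)| ≤ 16/m < eps.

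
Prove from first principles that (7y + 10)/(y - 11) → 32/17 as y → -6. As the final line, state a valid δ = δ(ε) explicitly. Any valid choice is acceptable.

δ = min(17/2, (289/174)ε)

Let ε > 0. We want δ > 0 with 0 < |y + 6| < δ ⇒ |(7y + 10)/(y - 11) − (32/17)| < ε.
Combining over a common denominator, (7y + 10)/(y - 11) − (32/17) = [(7y + 10)·(-17) − (-32)·(y - 11)] / [(-17)·(y - 11)] = -87(y + 6) / ((-17)(y - 11)).
So |(7y + 10)/(y - 11) − (32/17)| = 87|y + 6| / (17·|y − 11|).
Restrict δ ≤ 17/2. Then |y + 6| < 17/2 gives |y − 11| = |(y + 6) + (-17)| ≥ 17 − 17/2 = 17/2.
Hence |(7y + 10)/(y - 11) − (32/17)| < 87|y + 6|/(17·(17/2)) = (174/289)|y + 6|, which is < ε once |y + 6| < (289/174)ε.
Take δ = min(17/2, (289/174)ε). Then 0 < |y + 6| < δ forces both bounds, so |(7y + 10)/(y - 11) − (32/17)| < ε.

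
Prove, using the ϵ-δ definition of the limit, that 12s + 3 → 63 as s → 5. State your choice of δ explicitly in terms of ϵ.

δ = ϵ/12

Let ϵ > 0. We need δ > 0 so that 0 < |s − 5| < δ implies |(12s + 3) − 63| < ϵ.
Since (12s + 3) − 63 = 12(s − 5), we have |(12s + 3) − 63| = 12|s − 5|.
So 12|s − 5| < ϵ exactly when |s − 5| < ϵ/12.
Choosing δ = ϵ/12 gives |(12s + 3) − 63| = 12|s − 5| < ϵ whenever |s − 5| < δ.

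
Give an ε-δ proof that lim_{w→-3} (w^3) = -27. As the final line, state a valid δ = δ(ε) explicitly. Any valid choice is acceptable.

Let ε > 0 be given. We seek δ > 0 with 0 < |w + 3| < δ ⇒ |w^3 + 27| < ε.
Factor: w^3 + 27 = (w + 3)(w^2 - 3w + 9), so |w^3 + 27| = |w + 3|·|w^2 - 3w + 9|.
Restrict δ ≤ 1. Then |w + 3| < 1 gives |w| < 4, so by the triangle inequality |w^2 - 3w + 9| ≤ 4^2 + 3·4 + 9 = 37.
Hence |w^3 + 27| ≤ 37|w + 3|, which is < ε once |w + 3| < ε/37.
Take δ = min(1, ε/37). If 0 < |w + 3| < δ then both bounds hold and |w^3 + 27| ≤ 37|w + 3| < 37·(ε/37) = ε.

δ = min(1, ε/37)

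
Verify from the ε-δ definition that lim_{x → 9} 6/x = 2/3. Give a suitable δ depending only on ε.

Fix ε > 0. We seek δ > 0 such that 0 < |x − 9| < δ implies |6/x − (2/3)| < ε.
|6/x − (2/3)| = 6·|9 − x|/(9·|x|) = 6|x − 9|/(9|x|).
Restrict δ ≤ 9/2. Then |x − 9| < 9/2 gives |x| > 9/2, so 9|x| > 81/2.
Then |6/x − (2/3)| < 6|x − 9|/(81/2), which is < ε when |x − 9| < (27/4)ε.
Take δ = min(9/2, (27/4)ε). Then 0 < |x − 9| < δ gives both |x − 9| < 9/2 and |x − 9| < (27/4)ε, so |6/x − (2/3)| < ε.

δ = min(9/2, (27/4)ε)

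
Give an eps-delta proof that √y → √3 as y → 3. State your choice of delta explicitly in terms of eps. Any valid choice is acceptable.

delta = min(3, √3·eps)

Let eps > 0. We want delta > 0 such that 0 < |y − 3| < delta implies |√y − √3| < eps.
Rationalise: √y − √3 = (y − 3)/(√y + √3), so |√y − √3| = |y − 3|/(√y + √3).
Restrict delta ≤ 3 so that |y − 3| < 3 forces y > 0, and then √y + √3 > √3.
Hence |√y − √3| < |y − 3|/√3, which is < eps once |y − 3| < √3·eps.
Take delta = min(3, √3·eps). If 0 < |y − 3| < delta then y > 0 and |√y − √3| < |y − 3|/√3 < eps.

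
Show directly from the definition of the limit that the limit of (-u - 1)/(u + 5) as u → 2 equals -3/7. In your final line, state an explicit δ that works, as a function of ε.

Suppose ε > 0. We want δ > 0 with 0 < |u − 2| < δ ⇒ |(-u - 1)/(u + 5) + 3/7| < ε.
Combining over a common denominator, (-u - 1)/(u + 5) + 3/7 = [(-u - 1)·7 − (-3)·(u + 5)] / [7·(u + 5)] = -4(u − 2) / (7(u + 5)).
So |(-u - 1)/(u + 5) + 3/7| = 4|u − 2| / (7·|u + 5|).
Require δ ≤ 7/2, so |u + 5| ≥ |7| − |u − 2| > 7 − 7/2 = 7/2.
Hence |(-u - 1)/(u + 5) + 3/7| < 4|u − 2|/(7·(7/2)) = (8/49)|u − 2|, which is < ε once |u − 2| < (49/8)ε.
Take δ = min(7/2, (49/8)ε). Then 0 < |u − 2| < δ forces both bounds, so |(-u - 1)/(u + 5) + 3/7| < ε.

δ = min(7/2, (49/8)ε)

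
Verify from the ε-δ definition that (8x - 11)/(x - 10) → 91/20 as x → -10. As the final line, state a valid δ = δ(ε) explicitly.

δ = min(10, (200/69)ε)

Suppose ε > 0. We want δ > 0 with 0 < |x + 10| < δ ⇒ |(8x - 11)/(x - 10) − (91/20)| < ε.
Combining over a common denominator, (8x - 11)/(x - 10) − (91/20) = [(8x - 11)·(-20) − (-91)·(x - 10)] / [(-20)·(x - 10)] = -69(x + 10) / ((-20)(x - 10)).
So |(8x - 11)/(x - 10) − (91/20)| = 69|x + 10| / (20·|x − 10|).
Require δ ≤ 10, so |x − 10| ≥ |-20| − |x + 10| > 20 − 10 = 10.
Hence |(8x - 11)/(x - 10) − (91/20)| < 69|x + 10|/(20·10) = (69/200)|x + 10|, which is < ε once |x + 10| < (200/69)ε.
Take δ = min(10, (200/69)ε). Then 0 < |x + 10| < δ forces both bounds, so |(8x - 11)/(x - 10) − (91/20)| < ε.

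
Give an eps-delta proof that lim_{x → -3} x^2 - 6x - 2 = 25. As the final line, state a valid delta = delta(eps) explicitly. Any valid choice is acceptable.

delta = min(2, eps/14)

Suppose eps > 0. We want delta > 0 such that 0 < |x + 3| < delta implies |(x^2 - 6x - 2) − 25| < eps.
(x^2 - 6x - 2) − 25 = x^2 - 6x - 27 = (x + 3)(x - 9).
So |(x^2 - 6x - 2) − 25| = |x + 3|·|x - 9|.
Require delta ≤ 2. Then |x + 3| < 2 gives |x| < 5, and by the triangle inequality |x - 9| ≤ 5 + 9 = 14.
Hence |(x^2 - 6x - 2) − 25| ≤ 14|x + 3| < eps provided |x + 3| < eps/14.
Take delta = min(2, eps/14). Then 0 < |x + 3| < delta gives both |x + 3| < 2 and |x + 3| < eps/14, so |(x^2 - 6x - 2) − 25| < eps.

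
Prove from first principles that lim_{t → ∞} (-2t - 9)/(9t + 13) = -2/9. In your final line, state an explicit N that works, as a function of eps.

Let eps > 0. We seek N > 0 such that t > N implies |(-2t - 9)/(9t + 13) + 2/9| < eps.
(-2t - 9)/(9t + 13) + 2/9 = (9(-2t - 9) − (-2)(9t + 13)) / (9(9t + 13)) = -55/(9(9t + 13)).
For t > 0 we have 9t + 13 > 9t, so |(-2t - 9)/(9t + 13) + 2/9| = 55/(9(9t + 13)) < 55/(9·9t) = (55/81)/t.
Thus |(-2t - 9)/(9t + 13) + 2/9| < eps whenever t > (55/81)/eps.
Take N = (55/81)/eps. If t > N then |(-2t - 9)/(9t + 13) + 2/9| < (55/81)/t < eps.

N = (55/81)/eps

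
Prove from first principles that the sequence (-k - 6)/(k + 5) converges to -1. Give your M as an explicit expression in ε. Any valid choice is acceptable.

Suppose ε > 0. For k ≥ 1, |(-k - 6)/(k + 5) + 1| = |-1|/((k + 5)) = 1/((k + 5)).
Since k + 5 ≥ k for k ≥ 1, this is ≤ 1/(k) = 1/k.
So |(-k - 6)/(k + 5) + 1| < ε whenever k > 1/ε.
Take M = 1/ε. If k > M then |(-k - 6)/(k + 5) + 1| ≤ 1/k < ε.

M = 1/ε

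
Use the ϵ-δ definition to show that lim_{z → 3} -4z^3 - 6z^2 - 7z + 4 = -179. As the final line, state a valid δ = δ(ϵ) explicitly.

δ = min(1, ϵ/197)

Suppose ϵ > 0. We want δ > 0 such that 0 < |z − 3| < δ implies |(-4z^3 - 6z^2 - 7z + 4) + 179| < ϵ.
(-4z^3 - 6z^2 - 7z + 4) + 179 = -4z^3 - 6z^2 - 7z + 183 = (z − 3)(-4z^2 - 18z - 61).
So |(-4z^3 - 6z^2 - 7z + 4) + 179| = |z − 3|·|-4z^2 - 18z - 61|.
Require δ ≤ 1. Then |z − 3| < 1 gives |z| < 4, and by the triangle inequality |-4z^2 - 18z - 61| ≤ 4·4^2 + 18·4 + 61 = 197.
Hence |(-4z^3 - 6z^2 - 7z + 4) + 179| ≤ 197|z − 3| < ϵ provided |z − 3| < ϵ/197.
Choosing δ = min(1, ϵ/197) ensures both conditions, hence |(-4z^3 - 6z^2 - 7z + 4) + 179| < ϵ.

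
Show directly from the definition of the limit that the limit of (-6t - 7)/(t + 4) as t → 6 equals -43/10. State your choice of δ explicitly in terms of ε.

δ = min(5, (50/17)ε)

Fix ε > 0. We want δ > 0 with 0 < |t − 6| < δ ⇒ |(-6t - 7)/(t + 4) + 43/10| < ε.
Combining over a common denominator, (-6t - 7)/(t + 4) + 43/10 = [(-6t - 7)·10 − (-43)·(t + 4)] / [10·(t + 4)] = -17(t − 6) / (10(t + 4)).
So |(-6t - 7)/(t + 4) + 43/10| = 17|t − 6| / (10·|t + 4|).
Restrict δ ≤ 5. Then |t − 6| < 5 gives |t + 4| = |(t − 6) + 10| ≥ 10 − 5 = 5.
Hence |(-6t - 7)/(t + 4) + 43/10| < 17|t − 6|/(10·5) = (17/50)|t − 6|, which is < ε once |t − 6| < (50/17)ε.
Take δ = min(5, (50/17)ε). Then 0 < |t − 6| < δ forces both bounds, so |(-6t - 7)/(t + 4) + 43/10| < ε.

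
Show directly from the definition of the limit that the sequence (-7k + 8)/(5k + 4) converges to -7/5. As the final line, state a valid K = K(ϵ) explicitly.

K = (68/25)/ϵ

Suppose ϵ > 0. For k ≥ 1, |(-7k + 8)/(5k + 4) + 7/5| = |68|/(5(5k + 4)) = 68/(5(5k + 4)).
Since 5k + 4 ≥ 5k for k ≥ 1, this is ≤ 68/(5·5k) = (68/25)/k.
So |(-7k + 8)/(5k + 4) + 7/5| < ϵ whenever k > (68/25)/ϵ.
Take K = (68/25)/ϵ. If k > K then |(-7k + 8)/(5k + 4) + 7/5| ≤ (68/25)/k < ϵ.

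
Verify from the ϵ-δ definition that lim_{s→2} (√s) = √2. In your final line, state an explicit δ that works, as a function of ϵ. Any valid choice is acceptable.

δ = min(2, √2·ϵ)

Fix ϵ > 0. We want δ > 0 such that 0 < |s − 2| < δ implies |√s − √2| < ϵ.
Multiplying by the conjugate, |√s − √2| = |s − 2|/(√s + √2).
Restrict δ ≤ 2 so that |s − 2| < 2 forces s > 0, and then √s + √2 > √2.
Hence |√s − √2| < |s − 2|/√2, which is < ϵ once |s − 2| < √2·ϵ.
Take δ = min(2, √2·ϵ). If 0 < |s − 2| < δ then s > 0 and |√s − √2| < |s − 2|/√2 < ϵ.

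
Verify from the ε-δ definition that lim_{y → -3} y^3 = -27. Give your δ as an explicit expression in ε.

δ = min(2, ε/49)

Fix ε > 0. We seek δ > 0 with 0 < |y + 3| < δ ⇒ |y^3 + 27| < ε.
Factor: y^3 + 27 = (y + 3)(y^2 - 3y + 9), so |y^3 + 27| = |y + 3|·|y^2 - 3y + 9|.
Impose δ ≤ 2 so that |y| < 5; then |y^2 - 3y + 9| ≤ 49.
Hence |y^3 + 27| ≤ 49|y + 3|, which is < ε once |y + 3| < ε/49.
Take δ = min(2, ε/49). If 0 < |y + 3| < δ then both bounds hold and |y^3 + 27| ≤ 49|y + 3| < 49·(ε/49) = ε.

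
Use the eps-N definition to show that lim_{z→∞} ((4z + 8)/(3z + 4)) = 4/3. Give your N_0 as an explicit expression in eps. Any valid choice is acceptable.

Suppose eps > 0. We seek N_0 > 0 such that z > N_0 implies |(4z + 8)/(3z + 4) − (4/3)| < eps.
(4z + 8)/(3z + 4) − (4/3) = (3(4z + 8) − 4(3z + 4)) / (3(3z + 4)) = 8/(3(3z + 4)).
For z > 0 we have 3z + 4 > 3z, so |(4z + 8)/(3z + 4) − (4/3)| = 8/(3(3z + 4)) < 8/(3·3z) = (8/9)/z.
Thus |(4z + 8)/(3z + 4) − (4/3)| < eps whenever z > (8/9)/eps.
Take N_0 = (8/9)/eps. If z > N_0 then |(4z + 8)/(3z + 4) − (4/3)| < (8/9)/z < eps.

N_0 = (8/9)/eps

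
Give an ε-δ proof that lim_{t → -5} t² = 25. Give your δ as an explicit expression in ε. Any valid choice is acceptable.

δ = min(1, ε/11)

Suppose ε > 0. We seek δ > 0 with 0 < |t + 5| < δ ⇒ |t² − 25| < ε.
Factor: t² − 25 = (t + 5)(t - 5), so |t² − 25| = |t + 5|·|t - 5|.
Impose δ ≤ 1 so that |t| < 6; then |t - 5| ≤ 11.
Hence |t² − 25| ≤ 11|t + 5|, which is < ε once |t + 5| < ε/11.
Take δ = min(1, ε/11). If 0 < |t + 5| < δ then both bounds hold and |t² − 25| ≤ 11|t + 5| < 11·(ε/11) = ε.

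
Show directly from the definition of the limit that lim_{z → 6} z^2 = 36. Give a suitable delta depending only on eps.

Let eps > 0 be given. We seek delta > 0 with 0 < |z − 6| < delta ⇒ |z^2 − 36| < eps.
Factor: z^2 − 36 = (z − 6)(z + 6), so |z^2 − 36| = |z − 6|·|z + 6|.
Restrict delta ≤ 1. Then |z − 6| < 1 gives |z| < 7, so by the triangle inequality |z + 6| ≤ 7 + 6 = 13.
Hence |z^2 − 36| ≤ 13|z − 6|, which is < eps once |z − 6| < eps/13.
Take delta = min(1, eps/13). If 0 < |z − 6| < delta then both bounds hold and |z^2 − 36| ≤ 13|z − 6| < 13·(eps/13) = eps.

delta = min(1, eps/13)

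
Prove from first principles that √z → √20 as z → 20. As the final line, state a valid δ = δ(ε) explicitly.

Suppose ε > 0. We want δ > 0 such that 0 < |z − 20| < δ implies |√z − √20| < ε.
Multiplying by the conjugate, |√z − √20| = |z − 20|/(√z + √20).
Restrict δ ≤ 20 so that |z − 20| < 20 forces z > 0, and then √z + √20 > √20.
Hence |√z − √20| < |z − 20|/√20, which is < ε once |z − 20| < √20·ε.
Take δ = min(20, √20·ε). If 0 < |z − 20| < δ then z > 0 and |√z − √20| < |z − 20|/√20 < ε.

δ = min(20, √20·ε)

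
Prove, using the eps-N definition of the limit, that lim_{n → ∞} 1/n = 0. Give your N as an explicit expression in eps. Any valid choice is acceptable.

Let eps > 0 be given. For n ≥ 1, |1/n − 0| = 1/(n) ≤ 1/n.
We need 1/n < eps, i.e. n > 1/eps.
Take N = 1/eps. If n > N then |1/n| ≤ 1/n < eps.

N = 1/eps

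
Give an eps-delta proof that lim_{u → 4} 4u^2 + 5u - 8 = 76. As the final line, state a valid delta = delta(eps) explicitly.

Let eps > 0 be given. We want delta > 0 such that 0 < |u − 4| < delta implies |(4u^2 + 5u - 8) − 76| < eps.
(4u^2 + 5u - 8) − 76 = 4u^2 + 5u - 84 = (u − 4)(4u + 21).
So |(4u^2 + 5u - 8) − 76| = |u − 4|·|4u + 21|.
Assume first that |u − 4| < 1, so |u| < 5. Then |4u + 21| ≤ 4·5 + 21 = 41.
Hence |(4u^2 + 5u - 8) − 76| ≤ 41|u − 4| < eps provided |u − 4| < eps/41.
Choosing delta = min(1, eps/41) ensures both conditions, hence |(4u^2 + 5u - 8) − 76| < eps.

delta = min(1, eps/41)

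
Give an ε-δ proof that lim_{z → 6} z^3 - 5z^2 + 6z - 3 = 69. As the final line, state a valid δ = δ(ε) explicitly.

δ = min(1, ε/68)

Let ε > 0 be given. We want δ > 0 such that 0 < |z − 6| < δ implies |(z^3 - 5z^2 + 6z - 3) − 69| < ε.
(z^3 - 5z^2 + 6z - 3) − 69 = z^3 - 5z^2 + 6z - 72 = (z − 6)(z^2 + z + 12).
So |(z^3 - 5z^2 + 6z - 3) − 69| = |z − 6|·|z^2 + z + 12|.
Require δ ≤ 1. Then |z − 6| < 1 gives |z| < 7, and by the triangle inequality |z^2 + z + 12| ≤ 7^2 + 7 + 12 = 68.
Hence |(z^3 - 5z^2 + 6z - 3) − 69| ≤ 68|z − 6| < ε provided |z − 6| < ε/68.
Choosing δ = min(1, ε/68) ensures both conditions, hence |(z^3 - 5z^2 + 6z - 3) − 69| < ε.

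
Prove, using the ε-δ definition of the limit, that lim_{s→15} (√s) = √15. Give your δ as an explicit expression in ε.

δ = min(15, √15·ε)

Suppose ε > 0. We want δ > 0 such that 0 < |s − 15| < δ implies |√s − √15| < ε.
Rationalise: √s − √15 = (s − 15)/(√s + √15), so |√s − √15| = |s − 15|/(√s + √15).
Restrict δ ≤ 15 so that |s − 15| < 15 forces s > 0, and then √s + √15 > √15.
Hence |√s − √15| < |s − 15|/√15, which is < ε once |s − 15| < √15·ε.
Take δ = min(15, √15·ε). If 0 < |s − 15| < δ then s > 0 and |√s − √15| < |s − 15|/√15 < ε.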